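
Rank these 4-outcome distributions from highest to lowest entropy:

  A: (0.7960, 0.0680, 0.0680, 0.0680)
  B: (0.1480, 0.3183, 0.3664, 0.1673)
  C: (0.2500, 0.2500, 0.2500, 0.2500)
C > B > A

Key insight: Entropy is maximized by uniform distributions and minimized by concentrated distributions.

- Uniform distributions have maximum entropy log₂(4) = 2.0000 bits
- The more "peaked" or concentrated a distribution, the lower its entropy

Entropies:
  H(A) = 1.0532 bits
  H(B) = 1.8959 bits
  H(C) = 2.0000 bits

Ranking: C > B > A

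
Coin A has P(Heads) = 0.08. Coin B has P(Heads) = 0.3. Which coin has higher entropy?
B

For binary distributions, entropy is maximized at p=0.5 and decreases as p moves toward 0 or 1.

H(A) = H(0.08) = 0.4022 bits
H(B) = H(0.3) = 0.8813 bits

Distribution B (p=0.3) is closer to uniform (p=0.5), so it has higher entropy.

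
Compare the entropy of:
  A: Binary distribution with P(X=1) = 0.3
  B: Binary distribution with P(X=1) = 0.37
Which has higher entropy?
B

For binary distributions, entropy is maximized at p=0.5 and decreases as p moves toward 0 or 1.

H(A) = H(0.3) = 0.8813 bits
H(B) = H(0.37) = 0.9507 bits

Distribution B (p=0.37) is closer to uniform (p=0.5), so it has higher entropy.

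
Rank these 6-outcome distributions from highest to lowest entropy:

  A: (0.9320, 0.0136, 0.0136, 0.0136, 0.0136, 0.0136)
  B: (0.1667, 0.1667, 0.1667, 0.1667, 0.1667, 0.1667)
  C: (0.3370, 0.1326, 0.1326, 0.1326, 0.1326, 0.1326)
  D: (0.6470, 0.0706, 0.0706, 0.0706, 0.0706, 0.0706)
B > C > D > A

Key insight: Entropy is maximized by uniform distributions and minimized by concentrated distributions.

Entropies:
  H(A) = 0.5163 bits
  H(B) = 2.5850 bits
  H(C) = 2.4614 bits
  H(D) = 1.7564 bits

Ranking: B > C > D > A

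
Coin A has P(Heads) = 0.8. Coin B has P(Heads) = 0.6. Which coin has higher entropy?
B

For binary distributions, entropy is maximized at p=0.5 and decreases as p moves toward 0 or 1.

H(A) = H(0.8) = 0.7219 bits
H(B) = H(0.6) = 0.9710 bits

Distribution B (p=0.6) is closer to uniform (p=0.5), so it has higher entropy.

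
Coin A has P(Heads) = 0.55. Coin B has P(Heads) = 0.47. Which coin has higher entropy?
B

For binary distributions, entropy is maximized at p=0.5 and decreases as p moves toward 0 or 1.

H(A) = H(0.55) = 0.9928 bits
H(B) = H(0.47) = 0.9974 bits

Distribution B (p=0.47) is closer to uniform (p=0.5), so it has higher entropy.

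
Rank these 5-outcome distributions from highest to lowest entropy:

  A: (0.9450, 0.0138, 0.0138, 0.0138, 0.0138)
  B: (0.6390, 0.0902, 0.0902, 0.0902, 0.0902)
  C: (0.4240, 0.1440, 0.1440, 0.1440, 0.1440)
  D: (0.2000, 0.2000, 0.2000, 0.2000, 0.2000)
D > C > B > A

Key insight: Entropy is maximized by uniform distributions and minimized by concentrated distributions.

Entropies:
  H(A) = 0.4173 bits
  H(B) = 1.6655 bits
  H(C) = 2.1353 bits
  H(D) = 2.3219 bits

Ranking: D > C > B > A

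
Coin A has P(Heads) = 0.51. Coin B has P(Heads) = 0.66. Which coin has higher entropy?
A

For binary distributions, entropy is maximized at p=0.5 and decreases as p moves toward 0 or 1.

H(A) = H(0.51) = 0.9997 bits
H(B) = H(0.66) = 0.9248 bits

Distribution A (p=0.51) is closer to uniform (p=0.5), so it has higher entropy.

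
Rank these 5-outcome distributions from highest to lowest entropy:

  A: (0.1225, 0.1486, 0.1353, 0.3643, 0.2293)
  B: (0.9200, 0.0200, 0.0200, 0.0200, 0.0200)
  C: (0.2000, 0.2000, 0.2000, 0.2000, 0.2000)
C > A > B

Key insight: Entropy is maximized by uniform distributions and minimized by concentrated distributions.

- Uniform distributions have maximum entropy log₂(5) = 2.3219 bits
- The more "peaked" or concentrated a distribution, the lower its entropy

Entropies:
  H(A) = 2.1882 bits
  H(B) = 0.5622 bits
  H(C) = 2.3219 bits

Ranking: C > A > B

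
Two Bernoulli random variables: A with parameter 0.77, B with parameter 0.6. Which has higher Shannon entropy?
B

For binary distributions, entropy is maximized at p=0.5 and decreases as p moves toward 0 or 1.

H(A) = H(0.77) = 0.7780 bits
H(B) = H(0.6) = 0.9710 bits

Distribution B (p=0.6) is closer to uniform (p=0.5), so it has higher entropy.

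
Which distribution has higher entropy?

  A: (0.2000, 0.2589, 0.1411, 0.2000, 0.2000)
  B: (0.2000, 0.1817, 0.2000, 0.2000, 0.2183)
B

Both distributions are close to uniform, making this a harder comparison.

H(A) = 2.2965 bits
H(B) = 2.3195 bits

The distribution closer to uniform has higher entropy.
Answer: B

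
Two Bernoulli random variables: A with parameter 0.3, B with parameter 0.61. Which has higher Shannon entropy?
B

For binary distributions, entropy is maximized at p=0.5 and decreases as p moves toward 0 or 1.

H(A) = H(0.3) = 0.8813 bits
H(B) = H(0.61) = 0.9648 bits

Distribution B (p=0.61) is closer to uniform (p=0.5), so it has higher entropy.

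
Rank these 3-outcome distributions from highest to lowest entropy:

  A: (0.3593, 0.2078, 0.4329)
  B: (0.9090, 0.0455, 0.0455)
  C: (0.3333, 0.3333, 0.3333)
C > A > B

Key insight: Entropy is maximized by uniform distributions and minimized by concentrated distributions.

- Uniform distributions have maximum entropy log₂(3) = 1.5850 bits
- The more "peaked" or concentrated a distribution, the lower its entropy

Entropies:
  H(A) = 1.5245 bits
  H(B) = 0.5308 bits
  H(C) = 1.5850 bits

Ranking: C > A > B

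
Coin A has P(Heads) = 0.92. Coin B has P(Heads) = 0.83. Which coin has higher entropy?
B

For binary distributions, entropy is maximized at p=0.5 and decreases as p moves toward 0 or 1.

H(A) = H(0.92) = 0.4022 bits
H(B) = H(0.83) = 0.6577 bits

Distribution B (p=0.83) is closer to uniform (p=0.5), so it has higher entropy.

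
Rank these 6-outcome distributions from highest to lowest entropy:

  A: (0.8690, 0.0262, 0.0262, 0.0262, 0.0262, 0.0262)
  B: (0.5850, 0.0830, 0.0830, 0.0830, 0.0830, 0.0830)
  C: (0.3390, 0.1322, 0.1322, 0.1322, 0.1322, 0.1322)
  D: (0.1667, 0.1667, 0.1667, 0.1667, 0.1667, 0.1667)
D > C > B > A

Key insight: Entropy is maximized by uniform distributions and minimized by concentrated distributions.

Entropies:
  H(A) = 0.8643 bits
  H(B) = 1.9427 bits
  H(C) = 2.4587 bits
  H(D) = 2.5850 bits

Ranking: D > C > B > A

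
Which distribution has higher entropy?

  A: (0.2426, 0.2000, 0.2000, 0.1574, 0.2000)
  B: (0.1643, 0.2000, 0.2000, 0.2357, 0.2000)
B

Both distributions are close to uniform, making this a harder comparison.

H(A) = 2.3088 bits
H(B) = 2.3127 bits

The distribution closer to uniform has higher entropy.
Answer: B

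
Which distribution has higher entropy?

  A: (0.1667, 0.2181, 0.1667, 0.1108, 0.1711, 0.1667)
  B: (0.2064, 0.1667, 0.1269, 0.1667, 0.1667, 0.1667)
B

Both distributions are close to uniform, making this a harder comparison.

H(A) = 2.5591 bits
H(B) = 2.5712 bits

The distribution closer to uniform has higher entropy.
Answer: B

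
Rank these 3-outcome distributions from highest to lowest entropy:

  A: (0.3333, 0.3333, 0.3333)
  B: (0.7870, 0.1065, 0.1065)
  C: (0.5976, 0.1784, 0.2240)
A > C > B

Key insight: Entropy is maximized by uniform distributions and minimized by concentrated distributions.

- Uniform distributions have maximum entropy log₂(3) = 1.5850 bits
- The more "peaked" or concentrated a distribution, the lower its entropy

Entropies:
  H(A) = 1.5850 bits
  H(B) = 0.9602 bits
  H(C) = 1.3710 bits

Ranking: A > C > B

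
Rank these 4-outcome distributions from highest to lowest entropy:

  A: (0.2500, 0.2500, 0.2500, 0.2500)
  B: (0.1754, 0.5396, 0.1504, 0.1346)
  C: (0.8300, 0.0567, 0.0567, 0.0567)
A > B > C

Key insight: Entropy is maximized by uniform distributions and minimized by concentrated distributions.

- Uniform distributions have maximum entropy log₂(4) = 2.0000 bits
- The more "peaked" or concentrated a distribution, the lower its entropy

Entropies:
  H(A) = 2.0000 bits
  H(B) = 1.7212 bits
  H(C) = 0.9271 bits

Ranking: A > B > C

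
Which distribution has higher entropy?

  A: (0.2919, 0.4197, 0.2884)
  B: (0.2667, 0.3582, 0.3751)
B

Both distributions are close to uniform, making this a harder comparison.

H(A) = 1.5616 bits
H(B) = 1.5697 bits

The distribution closer to uniform has higher entropy.
Answer: B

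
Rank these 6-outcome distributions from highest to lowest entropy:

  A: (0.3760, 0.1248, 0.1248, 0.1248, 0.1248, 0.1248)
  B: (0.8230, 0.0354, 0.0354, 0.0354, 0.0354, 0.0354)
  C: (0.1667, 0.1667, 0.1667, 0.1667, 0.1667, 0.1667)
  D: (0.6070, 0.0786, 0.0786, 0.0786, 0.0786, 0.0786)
C > A > D > B

Key insight: Entropy is maximized by uniform distributions and minimized by concentrated distributions.

Entropies:
  H(A) = 2.4041 bits
  H(B) = 1.0845 bits
  H(C) = 2.5850 bits
  H(D) = 1.8792 bits

Ranking: C > A > D > B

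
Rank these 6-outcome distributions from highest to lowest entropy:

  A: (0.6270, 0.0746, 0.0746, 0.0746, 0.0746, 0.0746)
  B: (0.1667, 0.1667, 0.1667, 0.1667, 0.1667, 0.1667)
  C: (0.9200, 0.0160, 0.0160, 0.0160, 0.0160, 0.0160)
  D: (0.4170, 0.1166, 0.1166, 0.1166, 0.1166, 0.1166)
B > D > A > C

Key insight: Entropy is maximized by uniform distributions and minimized by concentrated distributions.

Entropies:
  H(A) = 1.8190 bits
  H(B) = 2.5850 bits
  H(C) = 0.5879 bits
  H(D) = 2.3337 bits

Ranking: B > D > A > C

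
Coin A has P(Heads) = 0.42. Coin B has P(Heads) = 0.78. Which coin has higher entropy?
A

For binary distributions, entropy is maximized at p=0.5 and decreases as p moves toward 0 or 1.

H(A) = H(0.42) = 0.9815 bits
H(B) = H(0.78) = 0.7602 bits

Distribution A (p=0.42) is closer to uniform (p=0.5), so it has higher entropy.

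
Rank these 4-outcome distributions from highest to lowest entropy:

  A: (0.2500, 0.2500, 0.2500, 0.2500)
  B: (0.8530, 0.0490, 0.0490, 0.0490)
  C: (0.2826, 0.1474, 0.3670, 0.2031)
A > C > B

Key insight: Entropy is maximized by uniform distributions and minimized by concentrated distributions.

- Uniform distributions have maximum entropy log₂(4) = 2.0000 bits
- The more "peaked" or concentrated a distribution, the lower its entropy

Entropies:
  H(A) = 2.0000 bits
  H(B) = 0.8353 bits
  H(C) = 1.9201 bits

Ranking: A > C > B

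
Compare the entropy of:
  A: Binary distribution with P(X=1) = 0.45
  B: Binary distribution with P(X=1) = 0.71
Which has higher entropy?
A

For binary distributions, entropy is maximized at p=0.5 and decreases as p moves toward 0 or 1.

H(A) = H(0.45) = 0.9928 bits
H(B) = H(0.71) = 0.8687 bits

Distribution A (p=0.45) is closer to uniform (p=0.5), so it has higher entropy.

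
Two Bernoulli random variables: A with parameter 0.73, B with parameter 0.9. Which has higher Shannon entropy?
A

For binary distributions, entropy is maximized at p=0.5 and decreases as p moves toward 0 or 1.

H(A) = H(0.73) = 0.8415 bits
H(B) = H(0.9) = 0.4690 bits

Distribution A (p=0.73) is closer to uniform (p=0.5), so it has higher entropy.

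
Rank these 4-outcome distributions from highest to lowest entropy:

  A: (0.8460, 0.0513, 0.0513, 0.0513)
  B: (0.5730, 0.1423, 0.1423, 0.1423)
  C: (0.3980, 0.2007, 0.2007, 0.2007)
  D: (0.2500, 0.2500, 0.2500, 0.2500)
D > C > B > A

Key insight: Entropy is maximized by uniform distributions and minimized by concentrated distributions.

Entropies:
  H(A) = 0.8638 bits
  H(B) = 1.6613 bits
  H(C) = 1.9239 bits
  H(D) = 2.0000 bits

Ranking: D > C > B > A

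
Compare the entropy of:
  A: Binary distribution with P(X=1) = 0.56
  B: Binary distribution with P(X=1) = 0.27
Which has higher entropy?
A

For binary distributions, entropy is maximized at p=0.5 and decreases as p moves toward 0 or 1.

H(A) = H(0.56) = 0.9896 bits
H(B) = H(0.27) = 0.8415 bits

Distribution A (p=0.56) is closer to uniform (p=0.5), so it has higher entropy.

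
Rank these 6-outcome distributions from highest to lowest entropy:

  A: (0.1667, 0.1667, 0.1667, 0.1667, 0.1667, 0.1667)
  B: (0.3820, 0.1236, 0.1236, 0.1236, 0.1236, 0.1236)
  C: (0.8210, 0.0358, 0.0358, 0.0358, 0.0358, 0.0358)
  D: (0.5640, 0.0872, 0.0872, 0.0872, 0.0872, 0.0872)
A > B > D > C

Key insight: Entropy is maximized by uniform distributions and minimized by concentrated distributions.

Entropies:
  H(A) = 2.5850 bits
  H(B) = 2.3944 bits
  H(C) = 1.0935 bits
  H(D) = 2.0005 bits

Ranking: A > B > D > C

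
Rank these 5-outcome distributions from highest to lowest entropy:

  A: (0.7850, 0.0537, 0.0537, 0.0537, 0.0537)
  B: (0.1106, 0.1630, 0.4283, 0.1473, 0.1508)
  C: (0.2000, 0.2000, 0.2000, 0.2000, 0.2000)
C > B > A

Key insight: Entropy is maximized by uniform distributions and minimized by concentrated distributions.

- Uniform distributions have maximum entropy log₂(5) = 2.3219 bits
- The more "peaked" or concentrated a distribution, the lower its entropy

Entropies:
  H(A) = 1.1809 bits
  H(B) = 2.1205 bits
  H(C) = 2.3219 bits

Ranking: C > B > A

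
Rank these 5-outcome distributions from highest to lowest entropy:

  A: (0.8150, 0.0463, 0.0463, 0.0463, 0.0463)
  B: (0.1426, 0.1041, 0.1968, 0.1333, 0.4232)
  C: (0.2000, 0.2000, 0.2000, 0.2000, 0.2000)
C > B > A

Key insight: Entropy is maximized by uniform distributions and minimized by concentrated distributions.

- Uniform distributions have maximum entropy log₂(5) = 2.3219 bits
- The more "peaked" or concentrated a distribution, the lower its entropy

Entropies:
  H(A) = 1.0609 bits
  H(B) = 2.1145 bits
  H(C) = 2.3219 bits

Ranking: C > B > A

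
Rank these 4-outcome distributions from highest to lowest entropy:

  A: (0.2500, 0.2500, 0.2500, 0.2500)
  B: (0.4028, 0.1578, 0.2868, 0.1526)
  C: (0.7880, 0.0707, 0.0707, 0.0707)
A > B > C

Key insight: Entropy is maximized by uniform distributions and minimized by concentrated distributions.

- Uniform distributions have maximum entropy log₂(4) = 2.0000 bits
- The more "peaked" or concentrated a distribution, the lower its entropy

Entropies:
  H(A) = 2.0000 bits
  H(B) = 1.8795 bits
  H(C) = 1.0813 bits

Ranking: A > B > C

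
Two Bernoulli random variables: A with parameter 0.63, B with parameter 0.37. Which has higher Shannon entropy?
Equal

For binary distributions, entropy is maximized at p=0.5 and decreases as p moves toward 0 or 1.

H(A) = H(0.63) = 0.9507 bits
H(B) = H(0.37) = 0.9507 bits

Both distributions are equally far from uniform (|0.63-0.5| = |0.37-0.5|), so they have the same entropy.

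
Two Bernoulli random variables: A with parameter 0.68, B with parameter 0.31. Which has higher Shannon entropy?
A

For binary distributions, entropy is maximized at p=0.5 and decreases as p moves toward 0 or 1.

H(A) = H(0.68) = 0.9044 bits
H(B) = H(0.31) = 0.8932 bits

Distribution A (p=0.68) is closer to uniform (p=0.5), so it has higher entropy.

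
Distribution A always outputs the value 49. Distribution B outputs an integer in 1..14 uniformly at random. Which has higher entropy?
B

A is deterministic, so H(A) = 0. B is uniform over 14 outcomes, so H(B) = log₂(14) = 3.807 bits. Any distribution with genuine randomness has higher entropy than a deterministic one.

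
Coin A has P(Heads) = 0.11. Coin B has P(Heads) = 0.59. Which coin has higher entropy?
B

For binary distributions, entropy is maximized at p=0.5 and decreases as p moves toward 0 or 1.

H(A) = H(0.11) = 0.4999 bits
H(B) = H(0.59) = 0.9765 bits

Distribution B (p=0.59) is closer to uniform (p=0.5), so it has higher entropy.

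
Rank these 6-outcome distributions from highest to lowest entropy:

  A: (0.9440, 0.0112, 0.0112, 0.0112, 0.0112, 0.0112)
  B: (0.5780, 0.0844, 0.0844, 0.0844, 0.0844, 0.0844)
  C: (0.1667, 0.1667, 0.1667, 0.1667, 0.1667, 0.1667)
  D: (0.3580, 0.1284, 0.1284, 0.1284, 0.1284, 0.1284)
C > D > B > A

Key insight: Entropy is maximized by uniform distributions and minimized by concentrated distributions.

Entropies:
  H(A) = 0.4414 bits
  H(B) = 1.9622 bits
  H(C) = 2.5850 bits
  H(D) = 2.4317 bits

Ranking: C > D > B > A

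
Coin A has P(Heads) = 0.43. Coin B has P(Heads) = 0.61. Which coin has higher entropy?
A

For binary distributions, entropy is maximized at p=0.5 and decreases as p moves toward 0 or 1.

H(A) = H(0.43) = 0.9858 bits
H(B) = H(0.61) = 0.9648 bits

Distribution A (p=0.43) is closer to uniform (p=0.5), so it has higher entropy.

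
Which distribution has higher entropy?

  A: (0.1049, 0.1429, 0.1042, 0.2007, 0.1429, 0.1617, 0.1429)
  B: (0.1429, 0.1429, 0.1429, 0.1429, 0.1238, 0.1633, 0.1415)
B

Both distributions are close to uniform, making this a harder comparison.

H(A) = 2.7743 bits
H(B) = 2.8034 bits

The distribution closer to uniform has higher entropy.
Answer: B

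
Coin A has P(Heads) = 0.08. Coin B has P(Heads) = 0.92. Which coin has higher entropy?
Equal

For binary distributions, entropy is maximized at p=0.5 and decreases as p moves toward 0 or 1.

H(A) = H(0.08) = 0.4022 bits
H(B) = H(0.92) = 0.4022 bits

Both distributions are equally far from uniform (|0.08-0.5| = |0.92-0.5|), so they have the same entropy.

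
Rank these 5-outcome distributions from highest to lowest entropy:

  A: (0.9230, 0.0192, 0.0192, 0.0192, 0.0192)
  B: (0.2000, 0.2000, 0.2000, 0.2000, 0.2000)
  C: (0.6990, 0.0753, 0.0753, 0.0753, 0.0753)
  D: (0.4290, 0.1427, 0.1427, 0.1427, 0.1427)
B > D > C > A

Key insight: Entropy is maximized by uniform distributions and minimized by concentrated distributions.

Entropies:
  H(A) = 0.5455 bits
  H(B) = 2.3219 bits
  H(C) = 1.4845 bits
  H(D) = 2.1274 bits

Ranking: B > D > C > A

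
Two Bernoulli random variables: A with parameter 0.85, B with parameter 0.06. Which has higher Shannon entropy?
A

For binary distributions, entropy is maximized at p=0.5 and decreases as p moves toward 0 or 1.

H(A) = H(0.85) = 0.6098 bits
H(B) = H(0.06) = 0.3274 bits

Distribution A (p=0.85) is closer to uniform (p=0.5), so it has higher entropy.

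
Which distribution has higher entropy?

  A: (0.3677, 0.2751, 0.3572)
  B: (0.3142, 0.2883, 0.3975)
A

Both distributions are close to uniform, making this a harder comparison.

H(A) = 1.5735 bits
H(B) = 1.5712 bits

The distribution closer to uniform has higher entropy.
Answer: A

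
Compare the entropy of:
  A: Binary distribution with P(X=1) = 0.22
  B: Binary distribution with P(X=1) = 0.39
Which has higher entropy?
B

For binary distributions, entropy is maximized at p=0.5 and decreases as p moves toward 0 or 1.

H(A) = H(0.22) = 0.7602 bits
H(B) = H(0.39) = 0.9648 bits

Distribution B (p=0.39) is closer to uniform (p=0.5), so it has higher entropy.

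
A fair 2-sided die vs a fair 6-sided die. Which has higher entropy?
6-sided die

Both are uniform distributions; for uniform over n outcomes, H = log₂(n). H(2-sided) = log₂(2) = 1.000 bits and H(6-sided) = log₂(6) = 2.585 bits. More outcomes in a uniform distribution means higher entropy.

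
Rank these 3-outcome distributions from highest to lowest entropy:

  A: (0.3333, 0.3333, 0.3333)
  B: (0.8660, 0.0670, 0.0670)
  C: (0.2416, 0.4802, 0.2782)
A > C > B

Key insight: Entropy is maximized by uniform distributions and minimized by concentrated distributions.

- Uniform distributions have maximum entropy log₂(3) = 1.5850 bits
- The more "peaked" or concentrated a distribution, the lower its entropy

Entropies:
  H(A) = 1.5850 bits
  H(B) = 0.7023 bits
  H(C) = 1.5168 bits

Ranking: A > C > B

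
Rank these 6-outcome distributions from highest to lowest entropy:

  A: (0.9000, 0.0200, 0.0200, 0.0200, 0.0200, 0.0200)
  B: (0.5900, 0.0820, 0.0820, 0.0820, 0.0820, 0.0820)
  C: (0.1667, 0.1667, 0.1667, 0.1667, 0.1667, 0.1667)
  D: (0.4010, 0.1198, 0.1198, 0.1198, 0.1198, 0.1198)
C > D > B > A

Key insight: Entropy is maximized by uniform distributions and minimized by concentrated distributions.

Entropies:
  H(A) = 0.7012 bits
  H(B) = 1.9285 bits
  H(C) = 2.5850 bits
  H(D) = 2.3624 bits

Ranking: C > D > B > A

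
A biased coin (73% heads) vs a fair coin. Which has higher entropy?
Fair coin

The fair coin is uniform (p=0.5), maximizing binary entropy at 1 bit. The biased coin has H(0.73) ≈ 0.841 bits — its outcome is more predictable, so its entropy is lower.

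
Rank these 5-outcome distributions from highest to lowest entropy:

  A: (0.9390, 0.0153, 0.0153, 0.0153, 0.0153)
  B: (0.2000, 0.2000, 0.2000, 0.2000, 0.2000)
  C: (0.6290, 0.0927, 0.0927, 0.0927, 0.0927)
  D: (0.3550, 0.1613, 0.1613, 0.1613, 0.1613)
B > D > C > A

Key insight: Entropy is maximized by uniform distributions and minimized by concentrated distributions.

Entropies:
  H(A) = 0.4534 bits
  H(B) = 2.3219 bits
  H(C) = 1.6934 bits
  H(D) = 2.2285 bits

Ranking: B > D > C > A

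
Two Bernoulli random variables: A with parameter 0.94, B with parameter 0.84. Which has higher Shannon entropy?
B

For binary distributions, entropy is maximized at p=0.5 and decreases as p moves toward 0 or 1.

H(A) = H(0.94) = 0.3274 bits
H(B) = H(0.84) = 0.6343 bits

Distribution B (p=0.84) is closer to uniform (p=0.5), so it has higher entropy.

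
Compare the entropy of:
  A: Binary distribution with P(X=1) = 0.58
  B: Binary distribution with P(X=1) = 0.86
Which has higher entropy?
A

For binary distributions, entropy is maximized at p=0.5 and decreases as p moves toward 0 or 1.

H(A) = H(0.58) = 0.9815 bits
H(B) = H(0.86) = 0.5842 bits

Distribution A (p=0.58) is closer to uniform (p=0.5), so it has higher entropy.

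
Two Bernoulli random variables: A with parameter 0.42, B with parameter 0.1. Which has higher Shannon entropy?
A

For binary distributions, entropy is maximized at p=0.5 and decreases as p moves toward 0 or 1.

H(A) = H(0.42) = 0.9815 bits
H(B) = H(0.1) = 0.4690 bits

Distribution A (p=0.42) is closer to uniform (p=0.5), so it has higher entropy.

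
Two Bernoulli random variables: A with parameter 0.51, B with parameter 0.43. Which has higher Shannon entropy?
A

For binary distributions, entropy is maximized at p=0.5 and decreases as p moves toward 0 or 1.

H(A) = H(0.51) = 0.9997 bits
H(B) = H(0.43) = 0.9858 bits

Distribution A (p=0.51) is closer to uniform (p=0.5), so it has higher entropy.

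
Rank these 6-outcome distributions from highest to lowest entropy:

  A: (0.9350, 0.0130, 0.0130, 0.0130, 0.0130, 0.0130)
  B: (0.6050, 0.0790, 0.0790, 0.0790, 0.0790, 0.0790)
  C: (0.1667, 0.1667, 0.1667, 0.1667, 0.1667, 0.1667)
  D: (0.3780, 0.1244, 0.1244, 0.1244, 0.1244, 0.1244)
C > D > B > A

Key insight: Entropy is maximized by uniform distributions and minimized by concentrated distributions.

Entropies:
  H(A) = 0.4979 bits
  H(B) = 1.8851 bits
  H(C) = 2.5850 bits
  H(D) = 2.4009 bits

Ranking: C > D > B > A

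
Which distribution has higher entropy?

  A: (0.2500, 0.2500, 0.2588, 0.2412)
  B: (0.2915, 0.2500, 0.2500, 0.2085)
A

Both distributions are close to uniform, making this a harder comparison.

H(A) = 1.9996 bits
H(B) = 1.9900 bits

The distribution closer to uniform has higher entropy.
Answer: A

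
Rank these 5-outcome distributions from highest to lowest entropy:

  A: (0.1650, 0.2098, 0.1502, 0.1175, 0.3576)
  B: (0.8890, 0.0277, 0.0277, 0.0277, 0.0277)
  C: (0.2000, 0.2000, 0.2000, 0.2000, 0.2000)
C > A > B

Key insight: Entropy is maximized by uniform distributions and minimized by concentrated distributions.

- Uniform distributions have maximum entropy log₂(5) = 2.3219 bits
- The more "peaked" or concentrated a distribution, the lower its entropy

Entropies:
  H(A) = 2.2058 bits
  H(B) = 0.7249 bits
  H(C) = 2.3219 bits

Ranking: C > A > B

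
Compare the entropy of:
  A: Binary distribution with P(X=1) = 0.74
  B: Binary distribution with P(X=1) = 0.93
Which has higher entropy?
A

For binary distributions, entropy is maximized at p=0.5 and decreases as p moves toward 0 or 1.

H(A) = H(0.74) = 0.8267 bits
H(B) = H(0.93) = 0.3659 bits

Distribution A (p=0.74) is closer to uniform (p=0.5), so it has higher entropy.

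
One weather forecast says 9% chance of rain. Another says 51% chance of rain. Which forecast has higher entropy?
51% forecast

Treat each forecast as a Bernoulli distribution. Binary entropy is maximized at p=0.5 and falls off symmetrically toward 0 or 1. The 51% forecast is closer to 50%, so it is more uncertain. H(9%) ≈ 0.436 bits, H(51%) ≈ 1.000 bits.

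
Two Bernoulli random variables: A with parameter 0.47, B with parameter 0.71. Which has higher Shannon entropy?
A

For binary distributions, entropy is maximized at p=0.5 and decreases as p moves toward 0 or 1.

H(A) = H(0.47) = 0.9974 bits
H(B) = H(0.71) = 0.8687 bits

Distribution A (p=0.47) is closer to uniform (p=0.5), so it has higher entropy.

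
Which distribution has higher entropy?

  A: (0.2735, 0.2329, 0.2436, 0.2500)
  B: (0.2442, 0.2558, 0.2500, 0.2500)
B

Both distributions are close to uniform, making this a harder comparison.

H(A) = 1.9975 bits
H(B) = 1.9998 bits

The distribution closer to uniform has higher entropy.
Answer: B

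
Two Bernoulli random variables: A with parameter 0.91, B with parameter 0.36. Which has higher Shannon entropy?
B

For binary distributions, entropy is maximized at p=0.5 and decreases as p moves toward 0 or 1.

H(A) = H(0.91) = 0.4365 bits
H(B) = H(0.36) = 0.9427 bits

Distribution B (p=0.36) is closer to uniform (p=0.5), so it has higher entropy.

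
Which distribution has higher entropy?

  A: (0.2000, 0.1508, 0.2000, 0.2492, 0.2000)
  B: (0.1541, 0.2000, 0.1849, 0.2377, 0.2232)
B

Both distributions are close to uniform, making this a harder comparison.

H(A) = 2.3043 bits
H(B) = 2.3061 bits

The distribution closer to uniform has higher entropy.
Answer: B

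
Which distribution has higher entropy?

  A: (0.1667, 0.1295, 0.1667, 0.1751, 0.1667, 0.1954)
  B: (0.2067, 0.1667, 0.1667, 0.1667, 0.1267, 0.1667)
A

Both distributions are close to uniform, making this a harder comparison.

H(A) = 2.5748 bits
H(B) = 2.5710 bits

The distribution closer to uniform has higher entropy.
Answer: A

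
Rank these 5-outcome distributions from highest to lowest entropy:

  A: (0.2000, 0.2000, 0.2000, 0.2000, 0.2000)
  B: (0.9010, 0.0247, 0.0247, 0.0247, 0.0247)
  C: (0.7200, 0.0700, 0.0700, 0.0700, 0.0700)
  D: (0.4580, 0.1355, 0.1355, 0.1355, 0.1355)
A > D > C > B

Key insight: Entropy is maximized by uniform distributions and minimized by concentrated distributions.

Entropies:
  H(A) = 2.3219 bits
  H(B) = 0.6638 bits
  H(C) = 1.4155 bits
  H(D) = 2.0789 bits

Ranking: A > D > C > B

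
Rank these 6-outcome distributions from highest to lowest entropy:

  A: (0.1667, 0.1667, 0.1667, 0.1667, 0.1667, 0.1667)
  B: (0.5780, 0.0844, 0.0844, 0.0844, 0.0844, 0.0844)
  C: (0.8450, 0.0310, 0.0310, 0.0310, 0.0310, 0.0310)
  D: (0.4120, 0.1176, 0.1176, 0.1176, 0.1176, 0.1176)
A > D > B > C

Key insight: Entropy is maximized by uniform distributions and minimized by concentrated distributions.

Entropies:
  H(A) = 2.5850 bits
  H(B) = 1.9622 bits
  H(C) = 0.9821 bits
  H(D) = 2.3428 bits

Ranking: A > D > B > C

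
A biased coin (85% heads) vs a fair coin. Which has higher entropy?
Fair coin

The fair coin is uniform (p=0.5), maximizing binary entropy at 1 bit. The biased coin has H(0.85) ≈ 0.610 bits — its outcome is more predictable, so its entropy is lower.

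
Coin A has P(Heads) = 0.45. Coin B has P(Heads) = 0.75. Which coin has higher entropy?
A

For binary distributions, entropy is maximized at p=0.5 and decreases as p moves toward 0 or 1.

H(A) = H(0.45) = 0.9928 bits
H(B) = H(0.75) = 0.8113 bits

Distribution A (p=0.45) is closer to uniform (p=0.5), so it has higher entropy.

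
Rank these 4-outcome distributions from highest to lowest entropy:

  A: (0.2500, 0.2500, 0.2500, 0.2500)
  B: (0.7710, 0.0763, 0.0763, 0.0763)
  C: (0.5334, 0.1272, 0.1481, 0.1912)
A > C > B

Key insight: Entropy is maximized by uniform distributions and minimized by concentrated distributions.

- Uniform distributions have maximum entropy log₂(4) = 2.0000 bits
- The more "peaked" or concentrated a distribution, the lower its entropy

Entropies:
  H(A) = 2.0000 bits
  H(B) = 1.1392 bits
  H(C) = 1.7266 bits

Ranking: A > C > B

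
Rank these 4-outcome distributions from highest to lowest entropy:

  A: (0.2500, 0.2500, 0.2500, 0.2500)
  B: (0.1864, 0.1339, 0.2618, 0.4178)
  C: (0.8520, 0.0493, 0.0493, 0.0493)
A > B > C

Key insight: Entropy is maximized by uniform distributions and minimized by concentrated distributions.

- Uniform distributions have maximum entropy log₂(4) = 2.0000 bits
- The more "peaked" or concentrated a distribution, the lower its entropy

Entropies:
  H(A) = 2.0000 bits
  H(B) = 1.8725 bits
  H(C) = 0.8394 bits

Ranking: A > B > C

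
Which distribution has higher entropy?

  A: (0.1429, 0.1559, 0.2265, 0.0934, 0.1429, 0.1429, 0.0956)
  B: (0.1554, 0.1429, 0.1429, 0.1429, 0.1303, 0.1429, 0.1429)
B

Both distributions are close to uniform, making this a harder comparison.

H(A) = 2.7497 bits
H(B) = 2.8058 bits

The distribution closer to uniform has higher entropy.
Answer: B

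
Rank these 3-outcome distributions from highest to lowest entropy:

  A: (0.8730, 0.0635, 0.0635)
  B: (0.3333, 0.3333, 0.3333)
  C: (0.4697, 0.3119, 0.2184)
B > C > A

Key insight: Entropy is maximized by uniform distributions and minimized by concentrated distributions.

- Uniform distributions have maximum entropy log₂(3) = 1.5850 bits
- The more "peaked" or concentrated a distribution, the lower its entropy

Entropies:
  H(A) = 0.6762 bits
  H(B) = 1.5850 bits
  H(C) = 1.5157 bits

Ranking: B > C > A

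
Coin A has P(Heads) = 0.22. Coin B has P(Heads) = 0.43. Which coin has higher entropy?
B

For binary distributions, entropy is maximized at p=0.5 and decreases as p moves toward 0 or 1.

H(A) = H(0.22) = 0.7602 bits
H(B) = H(0.43) = 0.9858 bits

Distribution B (p=0.43) is closer to uniform (p=0.5), so it has higher entropy.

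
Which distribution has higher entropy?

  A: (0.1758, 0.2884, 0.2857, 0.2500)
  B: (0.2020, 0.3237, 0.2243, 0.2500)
B

Both distributions are close to uniform, making this a harder comparison.

H(A) = 1.9747 bits
H(B) = 1.9766 bits

The distribution closer to uniform has higher entropy.
Answer: B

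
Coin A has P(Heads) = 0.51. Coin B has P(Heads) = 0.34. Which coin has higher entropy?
A

For binary distributions, entropy is maximized at p=0.5 and decreases as p moves toward 0 or 1.

H(A) = H(0.51) = 0.9997 bits
H(B) = H(0.34) = 0.9248 bits

Distribution A (p=0.51) is closer to uniform (p=0.5), so it has higher entropy.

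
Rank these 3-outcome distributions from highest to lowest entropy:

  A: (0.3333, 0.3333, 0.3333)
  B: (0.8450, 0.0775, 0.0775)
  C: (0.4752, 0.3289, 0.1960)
A > C > B

Key insight: Entropy is maximized by uniform distributions and minimized by concentrated distributions.

- Uniform distributions have maximum entropy log₂(3) = 1.5850 bits
- The more "peaked" or concentrated a distribution, the lower its entropy

Entropies:
  H(A) = 1.5850 bits
  H(B) = 0.7772 bits
  H(C) = 1.4985 bits

Ranking: A > C > B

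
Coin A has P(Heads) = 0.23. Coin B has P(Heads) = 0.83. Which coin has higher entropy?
A

For binary distributions, entropy is maximized at p=0.5 and decreases as p moves toward 0 or 1.

H(A) = H(0.23) = 0.7780 bits
H(B) = H(0.83) = 0.6577 bits

Distribution A (p=0.23) is closer to uniform (p=0.5), so it has higher entropy.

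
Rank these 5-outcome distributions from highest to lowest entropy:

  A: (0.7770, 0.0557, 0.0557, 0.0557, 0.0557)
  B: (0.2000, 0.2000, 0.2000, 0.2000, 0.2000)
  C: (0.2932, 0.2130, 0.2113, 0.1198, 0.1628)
B > C > A

Key insight: Entropy is maximized by uniform distributions and minimized by concentrated distributions.

- Uniform distributions have maximum entropy log₂(5) = 2.3219 bits
- The more "peaked" or concentrated a distribution, the lower its entropy

Entropies:
  H(A) = 1.2116 bits
  H(B) = 2.3219 bits
  H(C) = 2.2611 bits

Ranking: B > C > A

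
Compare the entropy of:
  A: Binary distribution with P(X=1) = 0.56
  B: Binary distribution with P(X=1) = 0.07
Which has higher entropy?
A

For binary distributions, entropy is maximized at p=0.5 and decreases as p moves toward 0 or 1.

H(A) = H(0.56) = 0.9896 bits
H(B) = H(0.07) = 0.3659 bits

Distribution A (p=0.56) is closer to uniform (p=0.5), so it has higher entropy.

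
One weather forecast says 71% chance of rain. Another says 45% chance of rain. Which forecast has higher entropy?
45% forecast

Treat each forecast as a Bernoulli distribution. Binary entropy is maximized at p=0.5 and falls off symmetrically toward 0 or 1. The 45% forecast is closer to 50%, so it is more uncertain. H(71%) ≈ 0.869 bits, H(45%) ≈ 0.993 bits.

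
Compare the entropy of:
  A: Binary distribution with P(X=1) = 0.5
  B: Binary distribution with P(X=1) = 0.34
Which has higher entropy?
A

For binary distributions, entropy is maximized at p=0.5 and decreases as p moves toward 0 or 1.

H(A) = H(0.5) = 1.0000 bits
H(B) = H(0.34) = 0.9248 bits

Distribution A (p=0.5) is closer to uniform (p=0.5), so it has higher entropy.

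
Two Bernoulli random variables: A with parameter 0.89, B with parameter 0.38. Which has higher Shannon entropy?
B

For binary distributions, entropy is maximized at p=0.5 and decreases as p moves toward 0 or 1.

H(A) = H(0.89) = 0.4999 bits
H(B) = H(0.38) = 0.9580 bits

Distribution B (p=0.38) is closer to uniform (p=0.5), so it has higher entropy.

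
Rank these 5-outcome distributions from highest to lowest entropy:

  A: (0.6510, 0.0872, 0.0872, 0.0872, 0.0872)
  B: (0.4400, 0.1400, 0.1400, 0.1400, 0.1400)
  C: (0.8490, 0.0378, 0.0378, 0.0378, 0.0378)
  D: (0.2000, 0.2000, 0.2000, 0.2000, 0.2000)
D > B > A > C

Key insight: Entropy is maximized by uniform distributions and minimized by concentrated distributions.

Entropies:
  H(A) = 1.6312 bits
  H(B) = 2.1096 bits
  H(C) = 0.9143 bits
  H(D) = 2.3219 bits

Ranking: D > B > A > C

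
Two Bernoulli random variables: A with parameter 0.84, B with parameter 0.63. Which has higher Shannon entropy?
B

For binary distributions, entropy is maximized at p=0.5 and decreases as p moves toward 0 or 1.

H(A) = H(0.84) = 0.6343 bits
H(B) = H(0.63) = 0.9507 bits

Distribution B (p=0.63) is closer to uniform (p=0.5), so it has higher entropy.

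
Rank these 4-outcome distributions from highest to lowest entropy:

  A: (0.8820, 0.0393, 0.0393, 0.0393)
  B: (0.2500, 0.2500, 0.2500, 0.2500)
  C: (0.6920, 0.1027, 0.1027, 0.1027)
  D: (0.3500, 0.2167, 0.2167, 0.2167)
B > D > C > A

Key insight: Entropy is maximized by uniform distributions and minimized by concentrated distributions.

Entropies:
  H(A) = 0.7106 bits
  H(B) = 2.0000 bits
  H(C) = 1.3790 bits
  H(D) = 1.9643 bits

Ranking: B > D > C > A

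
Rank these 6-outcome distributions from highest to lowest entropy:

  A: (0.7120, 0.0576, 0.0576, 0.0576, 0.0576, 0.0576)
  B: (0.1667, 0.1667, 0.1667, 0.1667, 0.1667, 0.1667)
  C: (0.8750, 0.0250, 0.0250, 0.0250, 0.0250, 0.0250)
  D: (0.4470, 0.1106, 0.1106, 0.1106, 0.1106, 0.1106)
B > D > A > C

Key insight: Entropy is maximized by uniform distributions and minimized by concentrated distributions.

Entropies:
  H(A) = 1.5348 bits
  H(B) = 2.5850 bits
  H(C) = 0.8338 bits
  H(D) = 2.2759 bits

Ranking: B > D > A > C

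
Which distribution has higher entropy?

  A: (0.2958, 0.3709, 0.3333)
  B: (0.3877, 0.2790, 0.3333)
A

Both distributions are close to uniform, making this a harder comparison.

H(A) = 1.5788 bits
H(B) = 1.5721 bits

The distribution closer to uniform has higher entropy.
Answer: A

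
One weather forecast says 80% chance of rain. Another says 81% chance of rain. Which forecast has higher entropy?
80% forecast

Treat each forecast as a Bernoulli distribution. Binary entropy is maximized at p=0.5 and falls off symmetrically toward 0 or 1. The 80% forecast is closer to 50%, so it is more uncertain. H(80%) ≈ 0.722 bits, H(81%) ≈ 0.701 bits.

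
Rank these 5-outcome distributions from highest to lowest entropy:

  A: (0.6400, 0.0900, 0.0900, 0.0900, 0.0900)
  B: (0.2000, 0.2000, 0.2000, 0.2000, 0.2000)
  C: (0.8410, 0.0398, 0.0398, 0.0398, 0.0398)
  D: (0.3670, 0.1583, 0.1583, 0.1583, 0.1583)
B > D > A > C

Key insight: Entropy is maximized by uniform distributions and minimized by concentrated distributions.

Entropies:
  H(A) = 1.6627 bits
  H(B) = 2.3219 bits
  H(C) = 0.9499 bits
  H(D) = 2.2143 bits

Ranking: B > D > A > C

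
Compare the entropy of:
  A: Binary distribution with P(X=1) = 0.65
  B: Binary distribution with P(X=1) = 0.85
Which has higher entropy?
A

For binary distributions, entropy is maximized at p=0.5 and decreases as p moves toward 0 or 1.

H(A) = H(0.65) = 0.9341 bits
H(B) = H(0.85) = 0.6098 bits

Distribution A (p=0.65) is closer to uniform (p=0.5), so it has higher entropy.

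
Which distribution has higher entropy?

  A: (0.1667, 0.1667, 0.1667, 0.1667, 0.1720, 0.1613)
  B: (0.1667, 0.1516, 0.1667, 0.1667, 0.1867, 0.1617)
A

Both distributions are close to uniform, making this a harder comparison.

H(A) = 2.5847 bits
H(B) = 2.5822 bits

The distribution closer to uniform has higher entropy.
Answer: A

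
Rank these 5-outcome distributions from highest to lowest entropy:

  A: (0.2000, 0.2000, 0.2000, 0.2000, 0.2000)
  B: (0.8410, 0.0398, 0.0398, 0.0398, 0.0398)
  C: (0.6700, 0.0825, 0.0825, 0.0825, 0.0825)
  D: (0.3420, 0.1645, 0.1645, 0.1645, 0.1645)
A > D > C > B

Key insight: Entropy is maximized by uniform distributions and minimized by concentrated distributions.

Entropies:
  H(A) = 2.3219 bits
  H(B) = 0.9499 bits
  H(C) = 1.5749 bits
  H(D) = 2.2427 bits

Ranking: A > D > C > B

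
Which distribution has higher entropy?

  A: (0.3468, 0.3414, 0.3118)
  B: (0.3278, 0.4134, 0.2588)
A

Both distributions are close to uniform, making this a harder comparison.

H(A) = 1.5834 bits
H(B) = 1.5590 bits

The distribution closer to uniform has higher entropy.
Answer: A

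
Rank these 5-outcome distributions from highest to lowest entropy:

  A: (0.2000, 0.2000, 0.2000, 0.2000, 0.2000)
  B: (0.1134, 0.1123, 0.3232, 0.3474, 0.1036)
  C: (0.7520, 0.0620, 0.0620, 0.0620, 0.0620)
A > B > C

Key insight: Entropy is maximized by uniform distributions and minimized by concentrated distributions.

- Uniform distributions have maximum entropy log₂(5) = 2.3219 bits
- The more "peaked" or concentrated a distribution, the lower its entropy

Entropies:
  H(A) = 2.3219 bits
  H(B) = 2.1060 bits
  H(C) = 1.3041 bits

Ranking: A > B > C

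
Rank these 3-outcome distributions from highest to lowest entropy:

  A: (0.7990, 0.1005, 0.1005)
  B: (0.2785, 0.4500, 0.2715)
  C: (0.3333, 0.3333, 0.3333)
C > B > A

Key insight: Entropy is maximized by uniform distributions and minimized by concentrated distributions.

- Uniform distributions have maximum entropy log₂(3) = 1.5850 bits
- The more "peaked" or concentrated a distribution, the lower its entropy

Entropies:
  H(A) = 0.9249 bits
  H(B) = 1.5427 bits
  H(C) = 1.5850 bits

Ranking: C > B > A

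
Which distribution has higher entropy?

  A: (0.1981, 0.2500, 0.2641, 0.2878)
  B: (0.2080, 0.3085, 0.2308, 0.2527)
A

Both distributions are close to uniform, making this a harder comparison.

H(A) = 1.9871 bits
H(B) = 1.9843 bits

The distribution closer to uniform has higher entropy.
Answer: A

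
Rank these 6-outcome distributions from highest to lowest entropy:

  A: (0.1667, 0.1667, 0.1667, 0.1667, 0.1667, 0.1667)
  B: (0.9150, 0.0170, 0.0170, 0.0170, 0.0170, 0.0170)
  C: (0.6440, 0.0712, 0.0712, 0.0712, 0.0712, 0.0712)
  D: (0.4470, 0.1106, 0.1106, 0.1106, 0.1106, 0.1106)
A > D > C > B

Key insight: Entropy is maximized by uniform distributions and minimized by concentrated distributions.

Entropies:
  H(A) = 2.5850 bits
  H(B) = 0.6169 bits
  H(C) = 1.7659 bits
  H(D) = 2.2759 bits

Ranking: A > D > C > B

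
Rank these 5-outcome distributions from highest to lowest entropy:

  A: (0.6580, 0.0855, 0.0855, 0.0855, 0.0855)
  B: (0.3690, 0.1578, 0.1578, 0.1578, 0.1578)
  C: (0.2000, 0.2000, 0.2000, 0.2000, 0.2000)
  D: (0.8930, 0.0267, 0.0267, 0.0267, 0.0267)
C > B > A > D

Key insight: Entropy is maximized by uniform distributions and minimized by concentrated distributions.

Entropies:
  H(A) = 1.6107 bits
  H(B) = 2.2119 bits
  H(C) = 2.3219 bits
  H(D) = 0.7048 bits

Ranking: C > B > A > D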